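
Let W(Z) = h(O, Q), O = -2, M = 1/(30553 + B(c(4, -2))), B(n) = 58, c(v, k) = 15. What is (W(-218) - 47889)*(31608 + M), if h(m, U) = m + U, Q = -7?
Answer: -46343829118122/30611 ≈ -1.5140e+9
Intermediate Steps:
M = 1/30611 (M = 1/(30553 + 58) = 1/30611 ≈ 3.2668e-5)
h(m, U) = U + m
W(Z) = -9 (W(Z) = -7 - 2 = -9)
(W(-218) - 47889)*(31608 + M) = (-9 - 47889)*(31608 + 1/30611) = -47898*967552489/30611 = -46343829118122/30611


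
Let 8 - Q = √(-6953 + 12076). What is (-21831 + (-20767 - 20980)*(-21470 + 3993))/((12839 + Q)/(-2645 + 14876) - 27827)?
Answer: -3037058031062267950320/115830764249850977 + 8923621258728*√5123/115830764249850977 ≈ -26220.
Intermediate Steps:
Q = 8 - √5123 (Q = 8 - √(-6953 + 12076) = 8 - √5123 ≈ -63.575)
(-21831 + (-20767 - 20980)*(-21470 + 3993))/((12839 + Q)/(-2645 + 14876) - 27827) = (-21831 + (-20767 - 20980)*(-21470 + 3993))/((12839 + (8 - √5123))/(-2645 + 14876) - 27827) = (-21831 - 41747*(-17477))/((12847 - √5123)/12231 - 27827) = (-21831 + 729612319)/((12847 - √5123)*(1/12231) - 27827) = 729590488/((12847/12231 - √5123/12231) - 27827) = 729590488/(-340339190/12231 - √5123/12231)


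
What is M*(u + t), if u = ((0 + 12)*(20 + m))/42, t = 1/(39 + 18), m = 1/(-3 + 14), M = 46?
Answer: 1162466/4389 ≈ 264.86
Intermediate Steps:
m = 1/11 ≈ 0.090909
t = 1/57 ≈ 0.017544
u = 442/77 (u = ((0 + 12)*(20 + 1/11))/42 = (12*(221/11))*(1/42) = (2652/11)*(1/42) = 442/77 ≈ 5.7403)
M*(u + t) = 46*(442/77 + 1/57) = 46*(25271/4389) = 1162466/4389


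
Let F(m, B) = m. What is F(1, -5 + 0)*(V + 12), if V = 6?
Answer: 18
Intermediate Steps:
F(1, -5 + 0)*(V + 12) = 1*(6 + 12) = 1*18 = 18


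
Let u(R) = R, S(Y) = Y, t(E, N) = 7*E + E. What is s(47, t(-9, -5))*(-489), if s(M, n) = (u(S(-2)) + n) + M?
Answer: 13203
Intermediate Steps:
t(E, N) = 8*E
s(M, n) = -2 + M + n (s(M, n) = (-2 + n) + M = -2 + M + n)
s(47, t(-9, -5))*(-489) = (-2 + 47 + 8*(-9))*(-489) = (-2 + 47 - 72)*(-489) = -27*(-489) = 13203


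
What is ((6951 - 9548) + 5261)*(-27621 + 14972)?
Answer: -33696936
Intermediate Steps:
((6951 - 9548) + 5261)*(-27621 + 14972) = (-2597 + 5261)*(-12649) = 2664*(-12649) = -33696936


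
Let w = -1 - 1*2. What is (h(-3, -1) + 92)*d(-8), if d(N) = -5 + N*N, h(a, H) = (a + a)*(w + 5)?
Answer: 4720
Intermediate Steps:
w = -3 (w = -1 - 2 = -3)
h(a, H) = 4*a (h(a, H) = (a + a)*(-3 + 5) = (2*a)*2 = 4*a)
d(N) = -5 + N²
(h(-3, -1) + 92)*d(-8) = (4*(-3) + 92)*(-5 + (-8)²) = (-12 + 92)*(-5 + 64) = 80*59 = 4720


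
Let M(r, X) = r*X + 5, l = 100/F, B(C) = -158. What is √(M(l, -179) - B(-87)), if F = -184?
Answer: √550758/46 ≈ 16.133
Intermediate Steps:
l = -25/46 (l = 100/(-184) = 100*(-1/184) = -25/46 ≈ -0.54348)
M(r, X) = 5 + X*r (M(r, X) = X*r + 5 = 5 + X*r)
√(M(l, -179) - B(-87)) = √((5 - 179*(-25/46)) - 1*(-158)) = √((5 + 4475/46) + 158) = √(4705/46 + 158) = √(11973/46) = √550758/46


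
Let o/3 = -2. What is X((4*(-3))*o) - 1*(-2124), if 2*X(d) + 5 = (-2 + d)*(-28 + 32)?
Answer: 4523/2 ≈ 2261.5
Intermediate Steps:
o = -6 (o = 3*(-2) = -6)
X(d) = -13/2 + 2*d (X(d) = -5/2 + ((-2 + d)*(-28 + 32))/2 = -5/2 + ((-2 + d)*4)/2 = -5/2 + (-8 + 4*d)/2 = -5/2 + (-4 + 2*d) = -13/2 + 2*d)
X((4*(-3))*o) - 1*(-2124) = (-13/2 + 2*((4*(-3))*(-6))) - 1*(-2124) = (-13/2 + 2*(-12*(-6))) + 2124 = (-13/2 + 2*72) + 2124 = (-13/2 + 144) + 2124 = 275/2 + 2124 = 4523/2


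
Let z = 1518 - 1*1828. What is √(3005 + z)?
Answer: 7*√55 ≈ 51.913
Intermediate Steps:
z = -310 (z = 1518 - 1828 = -310)
√(3005 + z) = √(3005 - 310) = √2695 = 7*√55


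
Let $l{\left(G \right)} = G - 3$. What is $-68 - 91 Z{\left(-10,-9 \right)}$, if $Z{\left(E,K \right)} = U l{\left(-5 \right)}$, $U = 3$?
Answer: $2116$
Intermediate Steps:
$l{\left(G \right)} = -3 + G$
$Z{\left(E,K \right)} = -24$ ($Z{\left(E,K \right)} = 3 \left(-3 - 5\right) = 3 \left(-8\right) = -24$)
$-68 - 91 Z{\left(-10,-9 \right)} = -68 - -2184 = -68 + 2184 = 2116$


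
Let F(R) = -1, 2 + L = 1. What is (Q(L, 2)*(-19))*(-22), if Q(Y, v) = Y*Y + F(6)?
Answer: 0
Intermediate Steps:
L = -1 (L = -2 + 1 = -1)
Q(Y, v) = -1 + Y² (Q(Y, v) = Y*Y - 1 = Y² - 1 = -1 + Y²)
(Q(L, 2)*(-19))*(-22) = ((-1 + (-1)²)*(-19))*(-22) = ((-1 + 1)*(-19))*(-22) = (0*(-19))*(-22) = 0*(-22) = 0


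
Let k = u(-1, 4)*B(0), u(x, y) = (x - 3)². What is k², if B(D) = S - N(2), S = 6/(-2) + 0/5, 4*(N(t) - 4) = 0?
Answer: 12544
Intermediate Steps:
N(t) = 4 (N(t) = 4 + (¼)*0 = 4 + 0 = 4)
S = -3 (S = 6*(-½) + 0*(⅕) = -3 + 0 = -3)
u(x, y) = (-3 + x)²
B(D) = -7 (B(D) = -3 - 1*4 = -3 - 4 = -7)
k = -112 (k = (-3 - 1)²*(-7) = (-4)²*(-7) = 16*(-7) = -112)
k² = (-112)² = 12544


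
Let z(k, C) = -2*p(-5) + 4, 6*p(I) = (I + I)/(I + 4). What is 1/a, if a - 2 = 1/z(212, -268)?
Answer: 2/7 ≈ 0.28571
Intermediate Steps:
p(I) = I/(3*(4 + I)) (p(I) = ((I + I)/(I + 4))/6 = ((2*I)/(4 + I))/6 = (2*I/(4 + I))/6 = I/(3*(4 + I)))
z(k, C) = 2/3 (z(k, C) = -2*(-5)/(3*(4 - 5)) + 4 = -2*(-5)/(3*(-1)) + 4 = -2*(-5)*(-1)/3 + 4 = -2*5/3 + 4 = -10/3 + 4 = 2/3)
a = 7/2 (a = 2 + 1/(2/3) = 2 + 3/2 = 7/2 ≈ 3.5000)
1/a = 1/(7/2) = 2/7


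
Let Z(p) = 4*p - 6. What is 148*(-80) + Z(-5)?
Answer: -11866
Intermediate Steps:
Z(p) = -6 + 4*p
148*(-80) + Z(-5) = 148*(-80) + (-6 + 4*(-5)) = -11840 + (-6 - 20) = -11840 - 26 = -11866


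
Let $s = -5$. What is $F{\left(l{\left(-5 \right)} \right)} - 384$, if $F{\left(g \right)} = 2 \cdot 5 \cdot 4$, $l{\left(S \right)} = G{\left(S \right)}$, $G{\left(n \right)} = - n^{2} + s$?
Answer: $-344$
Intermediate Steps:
$G{\left(n \right)} = -5 - n^{2}$ ($G{\left(n \right)} = - n^{2} - 5 = -5 - n^{2}$)
$l{\left(S \right)} = -5 - S^{2}$
$F{\left(g \right)} = 40$ ($F{\left(g \right)} = 10 \cdot 4 = 40$)
$F{\left(l{\left(-5 \right)} \right)} - 384 = 40 - 384 = -344$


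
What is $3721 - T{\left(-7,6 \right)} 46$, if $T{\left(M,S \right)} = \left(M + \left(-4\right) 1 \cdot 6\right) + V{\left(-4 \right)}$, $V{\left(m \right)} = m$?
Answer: $5331$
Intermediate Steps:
$T{\left(M,S \right)} = -28 + M$ ($T{\left(M,S \right)} = \left(M + \left(-4\right) 1 \cdot 6\right) - 4 = \left(M - 24\right) - 4 = \left(-24 + M\right) - 4 = -28 + M$)
$3721 - T{\left(-7,6 \right)} 46 = 3721 - \left(-28 - 7\right) 46 = 3721 - \left(-35\right) 46 = 3721 - -1610 = 3721 + 1610 = 5331$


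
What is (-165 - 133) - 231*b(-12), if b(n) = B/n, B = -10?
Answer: -981/2 ≈ -490.50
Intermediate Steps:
b(n) = -10/n
(-165 - 133) - 231*b(-12) = (-165 - 133) - (-2310)/(-12) = -298 - (-2310)*(-1)/12 = -298 - 231*⅚ = -298 - 385/2 = -981/2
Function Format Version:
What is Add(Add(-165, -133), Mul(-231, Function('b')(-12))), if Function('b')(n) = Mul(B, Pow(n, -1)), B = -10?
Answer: Rational(-981, 2) ≈ -490.50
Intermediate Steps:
Function('b')(n) = Mul(-10, Pow(n, -1))
Add(Add(-165, -133), Mul(-231, Function('b')(-12))) = Add(Add(-165, -133), Mul(-231, Mul(-10, Pow(-12, -1)))) = Add(-298, Mul(-231, Mul(-10, Rational(-1, 12)))) = Add(-298, Mul(-231, Rational(5, 6))) = Add(-298, Rational(-385, 2)) = Rational(-981, 2)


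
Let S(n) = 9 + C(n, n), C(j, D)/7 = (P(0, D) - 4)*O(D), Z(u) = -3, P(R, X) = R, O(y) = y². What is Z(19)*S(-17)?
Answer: 24249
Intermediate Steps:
C(j, D) = -28*D² (C(j, D) = 7*((0 - 4)*D²) = 7*(-4*D²) = -28*D²)
S(n) = 9 - 28*n²
Z(19)*S(-17) = -3*(9 - 28*(-17)²) = -3*(9 - 28*289) = -3*(9 - 8092) = -3*(-8083) = 24249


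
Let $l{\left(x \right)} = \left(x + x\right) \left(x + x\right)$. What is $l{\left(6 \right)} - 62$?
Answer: $82$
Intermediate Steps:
$l{\left(x \right)} = 4 x^{2}$ ($l{\left(x \right)} = 2 x 2 x = 4 x^{2}$)
$l{\left(6 \right)} - 62 = 4 \cdot 6^{2} - 62 = 4 \cdot 36 - 62 = 144 - 62 = 82$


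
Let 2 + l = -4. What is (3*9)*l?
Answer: -162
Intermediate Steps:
l = -6 (l = -2 - 4 = -6)
(3*9)*l = (3*9)*(-6) = 27*(-6) = -162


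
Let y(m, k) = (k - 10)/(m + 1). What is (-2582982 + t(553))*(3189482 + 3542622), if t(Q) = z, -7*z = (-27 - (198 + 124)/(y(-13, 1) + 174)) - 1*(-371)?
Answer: -85085514704897776/4893 ≈ -1.7389e+13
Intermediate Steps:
y(m, k) = (-10 + k)/(1 + m)
z = -239168/4893 (z = -((-27 - (198 + 124)/((-10 + 1)/(1 - 13) + 174)) - 1*(-371))/7 = -((-27 - 322/(-9/(-12) + 174)) + 371)/7 = -((-27 - 322/(-1/12*(-9) + 174)) + 371)/7 = -((-27 - 322/(¾ + 174)) + 371)/7 = -((-27 - 322/699/4) + 371)/7 = -((-27 - 322*4/699) + 371)/7 = -((-27 - 1*1288/699) + 371)/7 = -((-27 - 1288/699) + 371)/7 = -(-20161/699 + 371)/7 = -⅐*239168/699 = -239168/4893 ≈ -48.880)
t(Q) = -239168/4893
(-2582982 + t(553))*(3189482 + 3542622) = (-2582982 - 239168/4893)*(3189482 + 3542622) = -12638770094/4893*6732104 = -85085514704897776/4893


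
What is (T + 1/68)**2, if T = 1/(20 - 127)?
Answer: 1521/52940176 ≈ 2.8731e-5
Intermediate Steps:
T = -1/107 (T = 1/(-107) = -1/107 ≈ -0.0093458)
(T + 1/68)**2 = (-1/107 + 1/68)**2 = (39/7276)**2 = 1521/52940176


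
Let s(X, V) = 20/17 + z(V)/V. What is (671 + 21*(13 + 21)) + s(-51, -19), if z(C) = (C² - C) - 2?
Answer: 441309/323 ≈ 1366.3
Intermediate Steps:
z(C) = -2 + C² - C
s(X, V) = 20/17 + (-2 + V² - V)/V
(671 + 21*(13 + 21)) + s(-51, -19) = (671 + 21*(13 + 21)) + (3/17 - 19 - 2/(-19)) = (671 + 21*34) + (3/17 - 19 - 2*(-1/19)) = (671 + 714) + (3/17 - 19 + 2/19) = 1385 - 6046/323 = 441309/323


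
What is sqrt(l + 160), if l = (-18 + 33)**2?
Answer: sqrt(385) ≈ 19.621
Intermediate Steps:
l = 225 (l = 15**2 = 225)
sqrt(l + 160) = sqrt(225 + 160) = sqrt(385)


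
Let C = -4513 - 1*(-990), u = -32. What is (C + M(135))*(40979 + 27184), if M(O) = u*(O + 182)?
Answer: -931583721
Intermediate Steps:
C = -3523 (C = -4513 + 990 = -3523)
M(O) = -5824 - 32*O (M(O) = -32*(O + 182) = -32*(182 + O) = -5824 - 32*O)
(C + M(135))*(40979 + 27184) = (-3523 + (-5824 - 32*135))*(40979 + 27184) = (-3523 + (-5824 - 4320))*68163 = (-3523 - 10144)*68163 = -13667*68163 = -931583721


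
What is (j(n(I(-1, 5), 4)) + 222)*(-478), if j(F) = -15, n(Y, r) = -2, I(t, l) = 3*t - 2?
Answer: -98946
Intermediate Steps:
I(t, l) = -2 + 3*t
(j(n(I(-1, 5), 4)) + 222)*(-478) = (-15 + 222)*(-478) = 207*(-478) = -98946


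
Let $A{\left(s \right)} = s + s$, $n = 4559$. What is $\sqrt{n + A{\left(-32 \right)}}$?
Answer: $\sqrt{4495} \approx 67.045$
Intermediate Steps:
$A{\left(s \right)} = 2 s$
$\sqrt{n + A{\left(-32 \right)}} = \sqrt{4559 + 2 \left(-32\right)} = \sqrt{4559 - 64} = \sqrt{4495}$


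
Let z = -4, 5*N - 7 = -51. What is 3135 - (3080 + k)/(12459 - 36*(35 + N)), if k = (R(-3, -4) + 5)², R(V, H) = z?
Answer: 60164920/19193 ≈ 3134.7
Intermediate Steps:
N = -44/5 (N = 7/5 + (⅕)*(-51) = 7/5 - 51/5 = -44/5 ≈ -8.8000)
R(V, H) = -4
k = 1 (k = (-4 + 5)² = 1² = 1)
3135 - (3080 + k)/(12459 - 36*(35 + N)) = 3135 - (3080 + 1)/(12459 - 36*(35 - 44/5)) = 3135 - 3081/(12459 - 36*131/5) = 3135 - 3081/(12459 - 4716/5) = 3135 - 3081/57579/5 = 3135 - 3081*5/57579 = 3135 - 1*5135/19193 = 3135 - 5135/19193 = 60164920/19193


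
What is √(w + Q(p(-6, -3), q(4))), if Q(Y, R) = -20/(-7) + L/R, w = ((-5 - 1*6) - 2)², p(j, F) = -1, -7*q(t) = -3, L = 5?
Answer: √80934/21 ≈ 13.547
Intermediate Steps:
q(t) = 3/7 (q(t) = -⅐*(-3) = 3/7)
w = 169 (w = ((-5 - 6) - 2)² = (-11 - 2)² = (-13)² = 169)
Q(Y, R) = 20/7 + 5/R (Q(Y, R) = -20/(-7) + 5/R = -20*(-⅐) + 5/R = 20/7 + 5/R)
√(w + Q(p(-6, -3), q(4))) = √(169 + (20/7 + 5/(3/7))) = √(169 + (20/7 + 5*(7/3))) = √(169 + (20/7 + 35/3)) = √(169 + 305/21) = √(3854/21) = √80934/21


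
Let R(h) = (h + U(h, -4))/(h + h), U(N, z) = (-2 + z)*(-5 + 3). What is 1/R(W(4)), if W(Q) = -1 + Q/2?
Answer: 2/13 ≈ 0.15385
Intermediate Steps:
W(Q) = -1 + Q/2 (W(Q) = -1 + Q*(½) = -1 + Q/2)
U(N, z) = 4 - 2*z (U(N, z) = (-2 + z)*(-2) = 4 - 2*z)
R(h) = (12 + h)/(2*h) (R(h) = (h + (4 - 2*(-4)))/(h + h) = (h + (4 + 8))/((2*h)) = (h + 12)*(1/(2*h)) = (12 + h)*(1/(2*h)) = (12 + h)/(2*h))
1/R(W(4)) = 1/((12 + (-1 + (½)*4))/(2*(-1 + (½)*4))) = 1/((12 + (-1 + 2))/(2*(-1 + 2))) = 1/((½)*(12 + 1)/1) = 1/((½)*1*13) = 1/(13/2) = 2/13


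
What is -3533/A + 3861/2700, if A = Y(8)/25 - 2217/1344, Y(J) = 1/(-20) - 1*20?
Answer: 19804432041/13728700 ≈ 1442.6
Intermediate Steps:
Y(J) = -401/20 (Y(J) = -1/20 - 20 = -401/20)
A = -137287/56000 (A = -401/20/25 - 2217/1344 = -401/20*1/25 - 2217*1/1344 = -401/500 - 739/448 = -137287/56000 ≈ -2.4516)
-3533/A + 3861/2700 = -3533/(-137287/56000) + 3861/2700 = -3533*(-56000/137287) + 3861*(1/2700) = 197848000/137287 + 143/100 = 19804432041/13728700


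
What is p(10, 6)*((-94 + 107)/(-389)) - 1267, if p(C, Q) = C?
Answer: -492993/389 ≈ -1267.3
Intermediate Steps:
p(10, 6)*((-94 + 107)/(-389)) - 1267 = 10*((-94 + 107)/(-389)) - 1267 = 10*(13*(-1/389)) - 1267 = 10*(-13/389) - 1267 = -130/389 - 1267 = -492993/389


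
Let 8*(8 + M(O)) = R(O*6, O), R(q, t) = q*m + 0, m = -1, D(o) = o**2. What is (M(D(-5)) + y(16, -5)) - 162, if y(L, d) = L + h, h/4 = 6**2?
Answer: -115/4 ≈ -28.750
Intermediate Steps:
h = 144 (h = 4*6**2 = 4*36 = 144)
y(L, d) = 144 + L (y(L, d) = L + 144 = 144 + L)
R(q, t) = -q (R(q, t) = q*(-1) + 0 = -q + 0 = -q)
M(O) = -8 - 3*O/4 (M(O) = -8 + (-O*6)/8 = -8 + (-6*O)/8 = -8 - 3*O/4)
(M(D(-5)) + y(16, -5)) - 162 = ((-8 - 3/4*(-5)**2) + (144 + 16)) - 162 = ((-8 - 3/4*25) + 160) - 162 = ((-8 - 75/4) + 160) - 162 = (-107/4 + 160) - 162 = 533/4 - 162 = -115/4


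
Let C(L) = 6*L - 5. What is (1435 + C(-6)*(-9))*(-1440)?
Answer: -2597760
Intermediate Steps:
C(L) = -5 + 6*L
(1435 + C(-6)*(-9))*(-1440) = (1435 + (-5 + 6*(-6))*(-9))*(-1440) = (1435 + (-5 - 36)*(-9))*(-1440) = (1435 - 41*(-9))*(-1440) = (1435 + 369)*(-1440) = 1804*(-1440) = -2597760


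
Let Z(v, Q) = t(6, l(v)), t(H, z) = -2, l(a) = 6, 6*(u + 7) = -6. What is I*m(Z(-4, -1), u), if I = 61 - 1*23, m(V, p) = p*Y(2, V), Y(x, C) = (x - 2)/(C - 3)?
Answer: 0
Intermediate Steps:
u = -8 (u = -7 + (⅙)*(-6) = -7 - 1 = -8)
Y(x, C) = (-2 + x)/(-3 + C)
Z(v, Q) = -2
m(V, p) = 0 (m(V, p) = p*((-2 + 2)/(-3 + V)) = p*(0/(-3 + V)) = p*0 = 0)
I = 38 (I = 61 - 23 = 38)
I*m(Z(-4, -1), u) = 38*0 = 0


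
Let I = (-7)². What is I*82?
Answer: 4018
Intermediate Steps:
I = 49
I*82 = 49*82 = 4018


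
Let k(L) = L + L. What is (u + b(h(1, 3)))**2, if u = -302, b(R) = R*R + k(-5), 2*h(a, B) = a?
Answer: 1555009/16 ≈ 97188.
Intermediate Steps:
k(L) = 2*L
h(a, B) = a/2
b(R) = -10 + R**2 (b(R) = R*R + 2*(-5) = R**2 - 10 = -10 + R**2)
(u + b(h(1, 3)))**2 = (-302 + (-10 + ((1/2)*1)**2))**2 = (-302 + (-10 + (1/2)**2))**2 = (-302 + (-10 + 1/4))**2 = (-302 - 39/4)**2 = (-1247/4)**2 = 1555009/16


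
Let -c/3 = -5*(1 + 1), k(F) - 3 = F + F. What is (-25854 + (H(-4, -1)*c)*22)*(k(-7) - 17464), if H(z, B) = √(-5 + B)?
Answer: 451798650 - 11533500*I*√6 ≈ 4.518e+8 - 2.8251e+7*I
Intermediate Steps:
k(F) = 3 + 2*F (k(F) = 3 + (F + F) = 3 + 2*F)
c = 30 (c = -(-15)*(1 + 1) = -(-15)*2 = -3*(-10) = 30)
(-25854 + (H(-4, -1)*c)*22)*(k(-7) - 17464) = (-25854 + (√(-5 - 1)*30)*22)*((3 + 2*(-7)) - 17464) = (-25854 + (√(-6)*30)*22)*((3 - 14) - 17464) = (-25854 + ((I*√6)*30)*22)*(-11 - 17464) = (-25854 + (30*I*√6)*22)*(-17475) = (-25854 + 660*I*√6)*(-17475) = 451798650 - 11533500*I*√6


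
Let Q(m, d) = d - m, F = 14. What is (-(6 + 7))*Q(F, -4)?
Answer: 234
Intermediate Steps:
(-(6 + 7))*Q(F, -4) = (-(6 + 7))*(-4 - 1*14) = (-1*13)*(-4 - 14) = -13*(-18) = 234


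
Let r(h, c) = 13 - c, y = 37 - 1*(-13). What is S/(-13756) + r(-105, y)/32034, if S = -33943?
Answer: 28600555/11596308 ≈ 2.4664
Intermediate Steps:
y = 50 (y = 37 + 13 = 50)
S/(-13756) + r(-105, y)/32034 = -33943/(-13756) + (13 - 1*50)/32034 = -33943*(-1/13756) + (13 - 50)*(1/32034) = 33943/13756 - 37*1/32034 = 33943/13756 - 37/32034 = 28600555/11596308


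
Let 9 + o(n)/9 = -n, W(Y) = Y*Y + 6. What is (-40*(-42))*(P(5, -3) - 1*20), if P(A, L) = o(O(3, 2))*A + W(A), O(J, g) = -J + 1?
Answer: -510720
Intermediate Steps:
W(Y) = 6 + Y² (W(Y) = Y² + 6 = 6 + Y²)
O(J, g) = 1 - J
o(n) = -81 - 9*n (o(n) = -81 + 9*(-n) = -81 - 9*n)
P(A, L) = 6 + A² - 63*A (P(A, L) = (-81 - 9*(1 - 1*3))*A + (6 + A²) = (-81 - 9*(1 - 3))*A + (6 + A²) = (-81 - 9*(-2))*A + (6 + A²) = (-81 + 18)*A + (6 + A²) = -63*A + (6 + A²) = 6 + A² - 63*A)
(-40*(-42))*(P(5, -3) - 1*20) = (-40*(-42))*((6 + 5² - 63*5) - 1*20) = 1680*((6 + 25 - 315) - 20) = 1680*(-284 - 20) = 1680*(-304) = -510720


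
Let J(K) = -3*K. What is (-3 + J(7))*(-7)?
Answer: 168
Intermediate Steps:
(-3 + J(7))*(-7) = (-3 - 3*7)*(-7) = (-3 - 21)*(-7) = -24*(-7) = 168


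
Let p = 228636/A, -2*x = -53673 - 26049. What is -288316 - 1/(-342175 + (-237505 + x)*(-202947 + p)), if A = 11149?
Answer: -128920902863261495817/447151399378673 ≈ -2.8832e+5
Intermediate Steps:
x = 39861 (x = -(-53673 - 26049)/2 = -½*(-79722) = 39861)
p = 228636/11149 ≈ 20.507
-288316 - 1/(-342175 + (-237505 + x)*(-202947 + p)) = -288316 - 1/(-342175 + (-237505 + 39861)*(-202947 + 228636/11149)) = -288316 - 1/(-342175 - 197644*(-2262427467/11149)) = -288316 - 1/(-342175 + 447155214287748/11149) = -288316 - 1/447151399378673/11149 = -288316 - 1*11149/447151399378673 = -288316 - 11149/447151399378673 = -128920902863261495817/447151399378673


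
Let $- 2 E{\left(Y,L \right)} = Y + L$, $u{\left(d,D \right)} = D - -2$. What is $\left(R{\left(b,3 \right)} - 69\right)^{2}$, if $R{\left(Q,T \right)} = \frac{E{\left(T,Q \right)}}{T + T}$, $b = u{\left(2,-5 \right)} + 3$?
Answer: $\frac{76729}{16} \approx 4795.6$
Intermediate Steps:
$u{\left(d,D \right)} = 2 + D$ ($u{\left(d,D \right)} = D + 2 = 2 + D$)
$E{\left(Y,L \right)} = - \frac{L}{2} - \frac{Y}{2}$ ($E{\left(Y,L \right)} = - \frac{Y + L}{2} = - \frac{L + Y}{2} = - \frac{L}{2} - \frac{Y}{2}$)
$b = 0$ ($b = \left(2 - 5\right) + 3 = -3 + 3 = 0$)
$R{\left(Q,T \right)} = \frac{- \frac{Q}{2} - \frac{T}{2}}{2 T}$ ($R{\left(Q,T \right)} = \frac{- \frac{Q}{2} - \frac{T}{2}}{T + T} = \frac{- \frac{Q}{2} - \frac{T}{2}}{2 T}$)
$\left(R{\left(b,3 \right)} - 69\right)^{2} = \left(\frac{\left(-1\right) 0 - 3}{4 \cdot 3} - 69\right)^{2} = \left(\frac{1}{4} \cdot \frac{1}{3} \left(0 - 3\right) - 69\right)^{2} = \left(\frac{1}{4} \cdot \frac{1}{3} \left(-3\right) - 69\right)^{2} = \left(- \frac{1}{4} - 69\right)^{2} = \left(- \frac{277}{4}\right)^{2} = \frac{76729}{16}$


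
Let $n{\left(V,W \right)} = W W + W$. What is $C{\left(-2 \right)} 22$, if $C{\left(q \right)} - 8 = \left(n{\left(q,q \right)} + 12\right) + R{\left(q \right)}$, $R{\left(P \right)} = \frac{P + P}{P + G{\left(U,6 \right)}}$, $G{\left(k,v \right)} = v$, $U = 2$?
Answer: $462$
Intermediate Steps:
$n{\left(V,W \right)} = W + W^{2}$ ($n{\left(V,W \right)} = W^{2} + W = W + W^{2}$)
$R{\left(P \right)} = \frac{2 P}{6 + P}$ ($R{\left(P \right)} = \frac{P + P}{P + 6} = \frac{2 P}{6 + P}$)
$C{\left(q \right)} = 20 + q \left(1 + q\right) + \frac{2 q}{6 + q}$ ($C{\left(q \right)} = 8 + \left(\left(q \left(1 + q\right) + 12\right) + \frac{2 q}{6 + q}\right) = 8 + \left(\left(12 + q \left(1 + q\right)\right) + \frac{2 q}{6 + q}\right) = 8 + \left(12 + q \left(1 + q\right) + \frac{2 q}{6 + q}\right) = 20 + q \left(1 + q\right) + \frac{2 q}{6 + q}$)
$C{\left(-2 \right)} 22 = \frac{2 \left(-2\right) + \left(6 - 2\right) \left(20 - 2 \left(1 - 2\right)\right)}{6 - 2} \cdot 22 = \frac{-4 + 4 \left(20 - -2\right)}{4} \cdot 22 = \frac{-4 + 4 \left(20 + 2\right)}{4} \cdot 22 = \frac{-4 + 4 \cdot 22}{4} \cdot 22 = \frac{-4 + 88}{4} \cdot 22 = \frac{1}{4} \cdot 84 \cdot 22 = 21 \cdot 22 = 462$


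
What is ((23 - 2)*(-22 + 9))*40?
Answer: -10920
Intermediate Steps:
((23 - 2)*(-22 + 9))*40 = (21*(-13))*40 = -273*40 = -10920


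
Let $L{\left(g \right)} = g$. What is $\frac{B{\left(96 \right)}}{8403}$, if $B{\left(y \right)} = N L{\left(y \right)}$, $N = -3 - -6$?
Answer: $\frac{96}{2801} \approx 0.034273$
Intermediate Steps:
$N = 3$ ($N = -3 + 6 = 3$)
$B{\left(y \right)} = 3 y$
$\frac{B{\left(96 \right)}}{8403} = \frac{3 \cdot 96}{8403} = 288 \cdot \frac{1}{8403} = \frac{96}{2801}$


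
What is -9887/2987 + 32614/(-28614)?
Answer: -190162318/42735009 ≈ -4.4498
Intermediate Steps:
-9887/2987 + 32614/(-28614) = -9887*1/2987 + 32614*(-1/28614) = -9887/2987 - 16307/14307 = -190162318/42735009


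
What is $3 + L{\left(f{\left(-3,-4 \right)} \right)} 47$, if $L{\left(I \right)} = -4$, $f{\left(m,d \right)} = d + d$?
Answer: $-185$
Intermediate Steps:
$f{\left(m,d \right)} = 2 d$
$3 + L{\left(f{\left(-3,-4 \right)} \right)} 47 = 3 - 188 = -185$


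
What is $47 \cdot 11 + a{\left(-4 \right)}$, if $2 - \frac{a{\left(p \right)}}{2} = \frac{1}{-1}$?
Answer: $523$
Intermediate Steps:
$a{\left(p \right)} = 6$ ($a{\left(p \right)} = 4 - \frac{2}{-1} = 4 - -2 = 4 + 2 = 6$)
$47 \cdot 11 + a{\left(-4 \right)} = 47 \cdot 11 + 6 = 517 + 6 = 523$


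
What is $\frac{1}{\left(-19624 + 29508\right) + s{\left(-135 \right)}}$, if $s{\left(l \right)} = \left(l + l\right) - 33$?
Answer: $\frac{1}{9581} \approx 0.00010437$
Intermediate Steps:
$s{\left(l \right)} = -33 + 2 l$ ($s{\left(l \right)} = 2 l - 33 = -33 + 2 l$)
$\frac{1}{\left(-19624 + 29508\right) + s{\left(-135 \right)}} = \frac{1}{\left(-19624 + 29508\right) + \left(-33 + 2 \left(-135\right)\right)} = \frac{1}{9884 - 303} = \frac{1}{9581}$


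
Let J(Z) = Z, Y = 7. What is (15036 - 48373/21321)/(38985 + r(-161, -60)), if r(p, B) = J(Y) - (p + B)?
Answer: 320534183/836060373 ≈ 0.38339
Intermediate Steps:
r(p, B) = 7 - B - p (r(p, B) = 7 - (p + B) = 7 - (B + p) = 7 + (-B - p) = 7 - B - p)
(15036 - 48373/21321)/(38985 + r(-161, -60)) = (15036 - 48373/21321)/(38985 + (7 - 1*(-60) - 1*(-161))) = (15036 - 48373*1/21321)/(38985 + (7 + 60 + 161)) = (15036 - 48373/21321)/(38985 + 228) = (320534183/21321)/39213 = (320534183/21321)*(1/39213) = 320534183/836060373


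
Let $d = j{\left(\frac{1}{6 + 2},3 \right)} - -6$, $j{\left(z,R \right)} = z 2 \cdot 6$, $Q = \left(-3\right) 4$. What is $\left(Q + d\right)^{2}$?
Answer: $\frac{81}{4} \approx 20.25$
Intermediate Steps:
$Q = -12$
$j{\left(z,R \right)} = 12 z$ ($j{\left(z,R \right)} = 2 z 6 = 12 z$)
$d = \frac{15}{2}$ ($d = \frac{12}{6 + 2} - -6 = \frac{12}{8} + 6 = 12 \cdot \frac{1}{8} + 6 = \frac{3}{2} + 6 = \frac{15}{2} \approx 7.5$)
$\left(Q + d\right)^{2} = \left(-12 + \frac{15}{2}\right)^{2} = \left(- \frac{9}{2}\right)^{2} = \frac{81}{4}$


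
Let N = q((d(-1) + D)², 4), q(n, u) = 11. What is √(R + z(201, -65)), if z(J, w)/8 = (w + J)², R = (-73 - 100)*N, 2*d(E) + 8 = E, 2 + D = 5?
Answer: √146065 ≈ 382.18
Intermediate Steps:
D = 3 (D = -2 + 5 = 3)
d(E) = -4 + E/2
N = 11
R = -1903 (R = (-73 - 100)*11 = -173*11 = -1903)
z(J, w) = 8*(J + w)² (z(J, w) = 8*(w + J)² = 8*(J + w)²)
√(R + z(201, -65)) = √(-1903 + 8*(201 - 65)²) = √(-1903 + 8*136²) = √(-1903 + 8*18496) = √(-1903 + 147968) = √146065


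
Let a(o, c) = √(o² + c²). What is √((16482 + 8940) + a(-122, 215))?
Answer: √(25422 + √61109) ≈ 160.22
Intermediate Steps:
a(o, c) = √(c² + o²)
√((16482 + 8940) + a(-122, 215)) = √((16482 + 8940) + √(215² + (-122)²)) = √(25422 + √(46225 + 14884)) = √(25422 + √61109)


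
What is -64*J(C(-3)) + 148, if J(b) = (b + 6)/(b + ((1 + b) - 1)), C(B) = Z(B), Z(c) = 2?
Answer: 20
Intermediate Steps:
C(B) = 2
J(b) = (6 + b)/(2*b) (J(b) = (6 + b)/(b + b) = (6 + b)/((2*b)) = (6 + b)*(1/(2*b)) = (6 + b)/(2*b))
-64*J(C(-3)) + 148 = -32*(6 + 2)/2 + 148 = -32*8/2 + 148 = -64*2 + 148 = -128 + 148 = 20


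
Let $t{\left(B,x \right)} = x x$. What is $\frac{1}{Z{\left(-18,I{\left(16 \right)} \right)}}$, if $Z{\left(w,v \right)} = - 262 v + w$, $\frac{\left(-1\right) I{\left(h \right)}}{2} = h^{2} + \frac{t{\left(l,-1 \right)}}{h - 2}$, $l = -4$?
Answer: $\frac{7}{939144} \approx 7.4536 \cdot 10^{-6}$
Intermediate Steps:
$t{\left(B,x \right)} = x^{2}$
$I{\left(h \right)} = - 2 h^{2} - \frac{2}{-2 + h}$ ($I{\left(h \right)} = - 2 \left(h^{2} + \frac{\left(-1\right)^{2}}{h - 2}\right) = - 2 \left(h^{2} + 1 \frac{1}{-2 + h}\right) = - 2 \left(h^{2} + \frac{1}{-2 + h}\right) = - 2 h^{2} - \frac{2}{-2 + h}$)
$Z{\left(w,v \right)} = w - 262 v$
$\frac{1}{Z{\left(-18,I{\left(16 \right)} \right)}} = \frac{1}{-18 - 262 \frac{2 \left(-1 - 16^{3} + 2 \cdot 16^{2}\right)}{-2 + 16}} = \frac{1}{-18 - 262 \frac{2 \left(-1 - 4096 + 2 \cdot 256\right)}{14}} = \frac{1}{-18 - 262 \cdot 2 \cdot \frac{1}{14} \left(-1 - 4096 + 512\right)} = \frac{1}{-18 - 262 \cdot 2 \cdot \frac{1}{14} \left(-3585\right)} = \frac{1}{-18 - - \frac{939270}{7}} = \frac{1}{-18 + \frac{939270}{7}} = \frac{1}{\frac{939144}{7}} = \frac{7}{939144}$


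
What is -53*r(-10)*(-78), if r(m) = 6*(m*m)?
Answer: 2480400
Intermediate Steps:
r(m) = 6*m**2
-53*r(-10)*(-78) = -318*(-10)**2*(-78) = -318*100*(-78) = -53*600*(-78) = -31800*(-78) = 2480400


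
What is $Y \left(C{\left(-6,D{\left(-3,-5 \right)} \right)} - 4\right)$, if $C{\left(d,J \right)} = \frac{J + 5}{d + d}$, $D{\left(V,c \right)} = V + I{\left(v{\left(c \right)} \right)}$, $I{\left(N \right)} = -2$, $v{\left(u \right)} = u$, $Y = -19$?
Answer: $76$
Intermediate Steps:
$D{\left(V,c \right)} = -2 + V$ ($D{\left(V,c \right)} = V - 2 = -2 + V$)
$C{\left(d,J \right)} = \frac{5 + J}{2 d}$
$Y \left(C{\left(-6,D{\left(-3,-5 \right)} \right)} - 4\right) = - 19 \left(\frac{5 - 5}{2 \left(-6\right)} - 4\right) = - 19 \left(\frac{1}{2} \left(- \frac{1}{6}\right) \left(5 - 5\right) - 4\right) = - 19 \left(\frac{1}{2} \left(- \frac{1}{6}\right) 0 - 4\right) = - 19 \left(0 - 4\right) = \left(-19\right) \left(-4\right) = 76$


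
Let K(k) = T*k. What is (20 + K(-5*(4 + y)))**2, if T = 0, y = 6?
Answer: 400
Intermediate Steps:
K(k) = 0 (K(k) = 0*k = 0)
(20 + K(-5*(4 + y)))**2 = (20 + 0)**2 = 20**2 = 400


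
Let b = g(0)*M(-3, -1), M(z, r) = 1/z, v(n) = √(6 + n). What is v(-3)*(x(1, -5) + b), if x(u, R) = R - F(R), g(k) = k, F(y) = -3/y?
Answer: -28*√3/5 ≈ -9.6995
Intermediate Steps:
x(u, R) = R + 3/R (x(u, R) = R - (-3)/R = R + 3/R)
b = 0 (b = 0/(-3) = 0*(-⅓) = 0)
v(-3)*(x(1, -5) + b) = √(6 - 3)*((-5 + 3/(-5)) + 0) = √3*((-5 + 3*(-⅕)) + 0) = √3*((-5 - ⅗) + 0) = √3*(-28/5 + 0) = √3*(-28/5) = -28*√3/5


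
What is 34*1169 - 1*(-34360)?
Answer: 74106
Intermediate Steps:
34*1169 - 1*(-34360) = 39746 + 34360 = 74106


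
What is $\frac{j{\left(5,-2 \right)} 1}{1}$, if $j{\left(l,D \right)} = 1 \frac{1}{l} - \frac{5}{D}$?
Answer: $\frac{27}{10} \approx 2.7$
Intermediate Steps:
$j{\left(l,D \right)} = \frac{1}{l} - \frac{5}{D}$
$\frac{j{\left(5,-2 \right)} 1}{1} = \frac{\left(\frac{1}{5} - \frac{5}{-2}\right) 1}{1} = \left(\frac{1}{5} - - \frac{5}{2}\right) 1 \cdot 1 = \left(\frac{1}{5} + \frac{5}{2}\right) 1 \cdot 1 = \frac{27}{10} \cdot 1 \cdot 1 = \frac{27}{10} \cdot 1 = \frac{27}{10}$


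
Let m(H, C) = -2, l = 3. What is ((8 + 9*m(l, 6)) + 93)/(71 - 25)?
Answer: 83/46 ≈ 1.8043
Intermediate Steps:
((8 + 9*m(l, 6)) + 93)/(71 - 25) = ((8 + 9*(-2)) + 93)/(71 - 25) = ((8 - 18) + 93)/46 = (-10 + 93)*(1/46) = 83*(1/46) = 83/46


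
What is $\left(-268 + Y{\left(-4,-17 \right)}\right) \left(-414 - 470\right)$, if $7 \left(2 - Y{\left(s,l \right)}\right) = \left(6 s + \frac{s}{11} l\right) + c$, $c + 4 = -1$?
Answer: $\frac{17884204}{77} \approx 2.3226 \cdot 10^{5}$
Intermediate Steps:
$c = -5$ ($c = -4 - 1 = -5$)
$Y{\left(s,l \right)} = \frac{19}{7} - \frac{6 s}{7} - \frac{l s}{77}$ ($Y{\left(s,l \right)} = 2 - \frac{\left(6 s + \frac{s}{11} l\right) - 5}{7} = 2 - \frac{\left(6 s + \frac{l s}{11}\right) - 5}{7} = 2 - \frac{-5 + 6 s + \frac{l s}{11}}{7} = 2 - \left(- \frac{5}{7} + \frac{6 s}{7} + \frac{l s}{77}\right) = \frac{19}{7} - \frac{6 s}{7} - \frac{l s}{77}$)
$\left(-268 + Y{\left(-4,-17 \right)}\right) \left(-414 - 470\right) = \left(-268 - \left(- \frac{43}{7} + \frac{68}{77}\right)\right) \left(-414 - 470\right) = \left(-268 + \left(\frac{19}{7} + \frac{24}{7} - \frac{68}{77}\right)\right) \left(-884\right) = \left(-268 + \frac{405}{77}\right) \left(-884\right) = \left(- \frac{20231}{77}\right) \left(-884\right) = \frac{17884204}{77}$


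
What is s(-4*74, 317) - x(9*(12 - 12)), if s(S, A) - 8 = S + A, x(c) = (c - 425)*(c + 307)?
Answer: 130504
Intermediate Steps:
x(c) = (-425 + c)*(307 + c)
s(S, A) = 8 + A + S (s(S, A) = 8 + (S + A) = 8 + (A + S) = 8 + A + S)
s(-4*74, 317) - x(9*(12 - 12)) = (8 + 317 - 4*74) - (-130475 + (9*(12 - 12))² - 1062*(12 - 12)) = (8 + 317 - 296) - (-130475 + (9*0)² - 1062*0) = 29 - (-130475 + 0² - 118*0) = 29 - (-130475 + 0 + 0) = 29 - 1*(-130475) = 29 + 130475 = 130504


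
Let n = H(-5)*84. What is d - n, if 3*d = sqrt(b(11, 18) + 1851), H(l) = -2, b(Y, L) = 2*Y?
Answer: 168 + sqrt(1873)/3 ≈ 182.43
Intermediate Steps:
d = sqrt(1873)/3 (d = sqrt(2*11 + 1851)/3 = sqrt(22 + 1851)/3 = sqrt(1873)/3 ≈ 14.426)
n = -168 (n = -2*84 = -168)
d - n = sqrt(1873)/3 - 1*(-168) = sqrt(1873)/3 + 168 = 168 + sqrt(1873)/3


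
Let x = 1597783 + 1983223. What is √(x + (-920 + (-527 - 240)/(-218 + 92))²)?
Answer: √70112264665/126 ≈ 2101.5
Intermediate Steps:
x = 3581006
√(x + (-920 + (-527 - 240)/(-218 + 92))²) = √(3581006 + (-920 + (-527 - 240)/(-218 + 92))²) = √(3581006 + (-920 - 767/(-126))²) = √(3581006 + (-920 - 767*(-1/126))²) = √(3581006 + (-920 + 767/126)²) = √(3581006 + (-115153/126)²) = √(3581006 + 13260213409/15876) = √(70112264665/15876) = √70112264665/126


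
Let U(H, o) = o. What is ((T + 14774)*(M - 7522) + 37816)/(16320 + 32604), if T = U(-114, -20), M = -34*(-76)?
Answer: -18204359/12231 ≈ -1488.4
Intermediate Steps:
M = 2584
T = -20
((T + 14774)*(M - 7522) + 37816)/(16320 + 32604) = ((-20 + 14774)*(2584 - 7522) + 37816)/(16320 + 32604) = (14754*(-4938) + 37816)/48924 = (-72855252 + 37816)*(1/48924) = -72817436*1/48924 = -18204359/12231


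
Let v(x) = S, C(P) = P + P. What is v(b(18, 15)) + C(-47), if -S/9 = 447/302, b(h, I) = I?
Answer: -32411/302 ≈ -107.32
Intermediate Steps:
C(P) = 2*P
S = -4023/302 ≈ -13.321
v(x) = -4023/302
v(b(18, 15)) + C(-47) = -4023/302 + 2*(-47) = -4023/302 - 94 = -32411/302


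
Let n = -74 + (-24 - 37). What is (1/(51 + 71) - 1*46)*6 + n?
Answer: -25068/61 ≈ -410.95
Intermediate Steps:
n = -135 (n = -74 - 61 = -135)
(1/(51 + 71) - 1*46)*6 + n = (1/(51 + 71) - 1*46)*6 - 135 = (1/122 - 46)*6 - 135 = -5611/122*6 - 135 = -16833/61 - 135 = -25068/61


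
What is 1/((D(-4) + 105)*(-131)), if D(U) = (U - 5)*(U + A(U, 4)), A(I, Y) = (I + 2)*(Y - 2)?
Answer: -1/23187 ≈ -4.3128e-5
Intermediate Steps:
A(I, Y) = (-2 + Y)*(2 + I) (A(I, Y) = (2 + I)*(-2 + Y) = (-2 + Y)*(2 + I))
D(U) = (-5 + U)*(4 + 3*U) (D(U) = (U - 5)*(U + (-4 - 2*U + 2*4 + U*4)) = (-5 + U)*(U + (-4 - 2*U + 8 + 4*U)) = (-5 + U)*(U + (4 + 2*U)) = (-5 + U)*(4 + 3*U))
1/((D(-4) + 105)*(-131)) = 1/(((-20 - 11*(-4) + 3*(-4)²) + 105)*(-131)) = 1/(((-20 + 44 + 3*16) + 105)*(-131)) = 1/(((-20 + 44 + 48) + 105)*(-131)) = 1/((72 + 105)*(-131)) = 1/(177*(-131)) = 1/(-23187) = -1/23187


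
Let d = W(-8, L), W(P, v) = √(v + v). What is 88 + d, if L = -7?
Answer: 88 + I*√14 ≈ 88.0 + 3.7417*I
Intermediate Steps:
W(P, v) = √2*√v (W(P, v) = √(2*v) = √2*√v)
d = I*√14 (d = √2*√(-7) = √2*(I*√7) = I*√14 ≈ 3.7417*I)
88 + d = 88 + I*√14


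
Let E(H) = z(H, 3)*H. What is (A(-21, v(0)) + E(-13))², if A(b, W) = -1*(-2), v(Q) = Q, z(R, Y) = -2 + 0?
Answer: 784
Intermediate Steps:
z(R, Y) = -2
A(b, W) = 2
E(H) = -2*H
(A(-21, v(0)) + E(-13))² = (2 - 2*(-13))² = (2 + 26)² = 28² = 784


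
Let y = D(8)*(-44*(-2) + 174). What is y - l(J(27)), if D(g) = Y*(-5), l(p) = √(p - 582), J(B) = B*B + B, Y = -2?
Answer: 2620 - √174 ≈ 2606.8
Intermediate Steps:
J(B) = B + B² (J(B) = B² + B = B + B²)
l(p) = √(-582 + p)
D(g) = 10 (D(g) = -2*(-5) = 10)
y = 2620 (y = 10*(-44*(-2) + 174) = 10*(88 + 174) = 10*262 = 2620)
y - l(J(27)) = 2620 - √(-582 + 27*(1 + 27)) = 2620 - √(-582 + 27*28) = 2620 - √(-582 + 756) = 2620 - √174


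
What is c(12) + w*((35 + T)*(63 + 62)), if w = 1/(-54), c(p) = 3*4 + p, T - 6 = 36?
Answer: -8329/54 ≈ -154.24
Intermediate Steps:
T = 42 (T = 6 + 36 = 42)
c(p) = 12 + p
w = -1/54 ≈ -0.018519
c(12) + w*((35 + T)*(63 + 62)) = (12 + 12) - (35 + 42)*(63 + 62)/54 = 24 - 77*125/54 = 24 - 1/54*9625 = 24 - 9625/54 = -8329/54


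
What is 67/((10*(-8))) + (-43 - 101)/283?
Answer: -30481/22640 ≈ -1.3463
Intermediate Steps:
67/((10*(-8))) + (-43 - 101)/283 = 67/(-80) - 144*1/283 = 67*(-1/80) - 144/283 = -67/80 - 144/283 = -30481/22640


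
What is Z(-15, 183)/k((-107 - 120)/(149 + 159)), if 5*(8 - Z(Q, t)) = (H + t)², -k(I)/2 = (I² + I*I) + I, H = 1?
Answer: 801980256/82855 ≈ 9679.3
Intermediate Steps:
k(I) = -4*I² - 2*I (k(I) = -2*((I² + I*I) + I) = -2*((I² + I²) + I) = -2*(2*I² + I) = -2*(I + 2*I²) = -4*I² - 2*I)
Z(Q, t) = 8 - (1 + t)²/5
Z(-15, 183)/k((-107 - 120)/(149 + 159)) = (8 - (1 + 183)²/5)/((-2*(-107 - 120)/(149 + 159)*(1 + 2*((-107 - 120)/(149 + 159))))) = (8 - ⅕*184²)/((-2*(-227/308)*(1 + 2*(-227/308)))) = (8 - ⅕*33856)/((-2*(-227*1/308)*(1 + 2*(-227*1/308)))) = (8 - 33856/5)/((-2*(-227/308)*(1 + 2*(-227/308)))) = -33816*154/(227*(1 - 227/154))/5 = -33816/(5*((-2*(-227/308)*(-73/154)))) = -33816/(5*(-16571/23716)) = -33816/5*(-23716/16571) = 801980256/82855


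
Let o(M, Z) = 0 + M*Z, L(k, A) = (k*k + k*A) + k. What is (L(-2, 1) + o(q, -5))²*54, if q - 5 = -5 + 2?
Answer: 5400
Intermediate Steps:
L(k, A) = k + k² + A*k (L(k, A) = (k² + A*k) + k = k + k² + A*k)
q = 2 (q = 5 + (-5 + 2) = 5 - 3 = 2)
o(M, Z) = M*Z
(L(-2, 1) + o(q, -5))²*54 = (-2*(1 + 1 - 2) + 2*(-5))²*54 = (-2*0 - 10)²*54 = (0 - 10)²*54 = (-10)²*54 = 100*54 = 5400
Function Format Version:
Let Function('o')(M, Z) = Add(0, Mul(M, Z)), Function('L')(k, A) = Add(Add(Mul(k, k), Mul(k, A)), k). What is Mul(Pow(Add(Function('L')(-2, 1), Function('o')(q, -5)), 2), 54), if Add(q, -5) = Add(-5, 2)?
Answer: 5400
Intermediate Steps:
Function('L')(k, A) = Add(k, Pow(k, 2), Mul(A, k)) (Function('L')(k, A) = Add(Add(Pow(k, 2), Mul(A, k)), k) = Add(k, Pow(k, 2), Mul(A, k)))
q = 2 (q = Add(5, Add(-5, 2)) = Add(5, -3) = 2)
Function('o')(M, Z) = Mul(M, Z)
Mul(Pow(Add(Function('L')(-2, 1), Function('o')(q, -5)), 2), 54) = Mul(Pow(Add(Mul(-2, Add(1, 1, -2)), Mul(2, -5)), 2), 54) = Mul(Pow(Add(Mul(-2, 0), -10), 2), 54) = Mul(Pow(Add(0, -10), 2), 54) = Mul(Pow(-10, 2), 54) = Mul(100, 54) = 5400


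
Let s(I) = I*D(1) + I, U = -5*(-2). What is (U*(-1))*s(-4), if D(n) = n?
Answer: 80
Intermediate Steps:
U = 10
s(I) = 2*I (s(I) = I*1 + I = I + I = 2*I)
(U*(-1))*s(-4) = (10*(-1))*(2*(-4)) = -10*(-8) = 80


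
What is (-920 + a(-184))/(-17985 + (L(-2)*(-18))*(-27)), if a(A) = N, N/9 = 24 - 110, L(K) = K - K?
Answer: 154/1635 ≈ 0.094190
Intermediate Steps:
L(K) = 0
N = -774 (N = 9*(24 - 110) = 9*(-86) = -774)
a(A) = -774
(-920 + a(-184))/(-17985 + (L(-2)*(-18))*(-27)) = (-920 - 774)/(-17985 + (0*(-18))*(-27)) = -1694/(-17985 + 0*(-27)) = -1694/(-17985 + 0) = -1694/(-17985) = -1694*(-1/17985) = 154/1635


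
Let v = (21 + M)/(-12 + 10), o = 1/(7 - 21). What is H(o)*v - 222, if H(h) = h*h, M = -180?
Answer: -86865/392 ≈ -221.59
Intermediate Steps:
o = -1/14 (o = 1/(-14) = -1/14 ≈ -0.071429)
v = 159/2 (v = (21 - 180)/(-12 + 10) = -159/(-2) = -159*(-½) = 159/2 ≈ 79.500)
H(h) = h²
H(o)*v - 222 = (-1/14)²*(159/2) - 222 = (1/196)*(159/2) - 222 = 159/392 - 222 = -86865/392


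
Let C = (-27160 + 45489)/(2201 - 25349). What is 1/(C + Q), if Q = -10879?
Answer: -23148/251845421 ≈ -9.1914e-5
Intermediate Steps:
C = -18329/23148 (C = 18329/(-23148) = 18329*(-1/23148) = -18329/23148 ≈ -0.79182)
1/(C + Q) = 1/(-18329/23148 - 10879) = 1/(-251845421/23148) = -23148/251845421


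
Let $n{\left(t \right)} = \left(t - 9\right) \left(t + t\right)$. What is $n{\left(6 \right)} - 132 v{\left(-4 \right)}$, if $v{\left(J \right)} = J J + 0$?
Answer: $-2148$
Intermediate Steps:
$v{\left(J \right)} = J^{2}$ ($v{\left(J \right)} = J^{2} + 0 = J^{2}$)
$n{\left(t \right)} = 2 t \left(-9 + t\right)$ ($n{\left(t \right)} = \left(-9 + t\right) 2 t = 2 t \left(-9 + t\right)$)
$n{\left(6 \right)} - 132 v{\left(-4 \right)} = 2 \cdot 6 \left(-9 + 6\right) - 132 \left(-4\right)^{2} = 2 \cdot 6 \left(-3\right) - 2112 = -36 - 2112 = -2148$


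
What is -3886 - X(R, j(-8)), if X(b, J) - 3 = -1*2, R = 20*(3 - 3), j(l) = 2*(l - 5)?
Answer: -3887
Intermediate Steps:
j(l) = -10 + 2*l (j(l) = 2*(-5 + l) = -10 + 2*l)
R = 0 (R = 20*0 = 0)
X(b, J) = 1 (X(b, J) = 3 - 1*2 = 3 - 2 = 1)
-3886 - X(R, j(-8)) = -3886 - 1*1 = -3886 - 1 = -3887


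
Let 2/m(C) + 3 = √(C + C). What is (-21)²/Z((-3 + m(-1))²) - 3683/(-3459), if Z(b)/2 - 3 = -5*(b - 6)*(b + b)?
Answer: (206705071*I + 394173132*√2)/(6918*(23299*I + 70908*√2)) ≈ 0.82807 + 0.10557*I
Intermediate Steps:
m(C) = 2/(-3 + √2*√C) (m(C) = 2/(-3 + √(C + C)) = 2/(-3 + √(2*C)) = 2/(-3 + √2*√C))
Z(b) = 6 - 20*b*(-6 + b) (Z(b) = 6 + 2*(-5*(b - 6)*(b + b)) = 6 + 2*(-5*(-6 + b)*2*b) = 6 + 2*(-10*b*(-6 + b)) = 6 - 20*b*(-6 + b))
(-21)²/Z((-3 + m(-1))²) - 3683/(-3459) = (-21)²/(6 - 20*(-3 + 2/(-3 + √2*√(-1)))⁴ + 120*(-3 + 2/(-3 + √2*√(-1)))²) - 3683/(-3459) = 441/(6 - 20*(-3 + 2/(-3 + √2*I))⁴ + 120*(-3 + 2/(-3 + √2*I))²) - 3683*(-1/3459) = 441/(6 - 20*(-3 + 2/(-3 + I*√2))⁴ + 120*(-3 + 2/(-3 + I*√2))²) + 3683/3459 = 3683/3459 + 441/(6 - 20*(-3 + 2/(-3 + I*√2))⁴ + 120*(-3 + 2/(-3 + I*√2))²)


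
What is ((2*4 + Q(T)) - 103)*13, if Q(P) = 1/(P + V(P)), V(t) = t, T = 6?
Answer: -14807/12 ≈ -1233.9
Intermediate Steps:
Q(P) = 1/(2*P) (Q(P) = 1/(P + P) = 1/(2*P))
((2*4 + Q(T)) - 103)*13 = ((2*4 + (½)/6) - 103)*13 = ((8 + (½)*(⅙)) - 103)*13 = ((8 + 1/12) - 103)*13 = (97/12 - 103)*13 = -1139/12*13 = -14807/12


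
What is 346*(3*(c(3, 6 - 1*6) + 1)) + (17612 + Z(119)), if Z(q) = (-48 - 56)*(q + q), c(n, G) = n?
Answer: -2988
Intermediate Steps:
Z(q) = -208*q
346*(3*(c(3, 6 - 1*6) + 1)) + (17612 + Z(119)) = 346*(3*(3 + 1)) + (17612 - 208*119) = 346*(3*4) + (17612 - 24752) = 346*12 - 7140 = 4152 - 7140 = -2988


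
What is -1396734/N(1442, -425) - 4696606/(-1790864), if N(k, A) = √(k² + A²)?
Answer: 2348303/895432 - 1396734*√2259989/2259989 ≈ -926.47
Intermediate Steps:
N(k, A) = √(A² + k²)
-1396734/N(1442, -425) - 4696606/(-1790864) = -1396734/√((-425)² + 1442²) - 4696606/(-1790864) = -1396734/√(180625 + 2079364) - 4696606*(-1/1790864) = -1396734*√2259989/2259989 + 2348303/895432 = 2348303/895432 - 1396734*√2259989/2259989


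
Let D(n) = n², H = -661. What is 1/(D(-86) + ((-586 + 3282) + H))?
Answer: 1/9431 ≈ 0.00010603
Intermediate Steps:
1/(D(-86) + ((-586 + 3282) + H)) = 1/((-86)² + ((-586 + 3282) - 661)) = 1/(7396 + (2696 - 661)) = 1/(7396 + 2035) = 1/9431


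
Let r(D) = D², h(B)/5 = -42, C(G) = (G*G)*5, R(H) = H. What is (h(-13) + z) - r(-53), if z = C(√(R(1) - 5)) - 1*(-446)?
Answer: -2593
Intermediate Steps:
C(G) = 5*G² (C(G) = G²*5 = 5*G²)
h(B) = -210 (h(B) = 5*(-42) = -210)
z = 426 (z = 5*(√(1 - 5))² - 1*(-446) = 5*(√(-4))² + 446 = 5*(2*I)² + 446 = 5*(-4) + 446 = -20 + 446 = 426)
(h(-13) + z) - r(-53) = (-210 + 426) - 1*(-53)² = 216 - 1*2809 = 216 - 2809 = -2593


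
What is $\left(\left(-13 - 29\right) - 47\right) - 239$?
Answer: $-328$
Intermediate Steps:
$\left(\left(-13 - 29\right) - 47\right) - 239 = \left(-42 - 47\right) - 239 = -89 - 239 = -328$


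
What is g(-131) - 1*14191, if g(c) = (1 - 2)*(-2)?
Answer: -14189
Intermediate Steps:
g(c) = 2 (g(c) = -1*(-2) = 2)
g(-131) - 1*14191 = 2 - 1*14191 = 2 - 14191 = -14189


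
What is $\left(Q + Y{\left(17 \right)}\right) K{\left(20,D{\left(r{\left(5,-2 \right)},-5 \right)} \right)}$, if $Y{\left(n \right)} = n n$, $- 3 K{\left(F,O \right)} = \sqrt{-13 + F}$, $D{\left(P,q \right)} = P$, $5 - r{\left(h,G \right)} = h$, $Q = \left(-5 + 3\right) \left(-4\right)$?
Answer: $- 99 \sqrt{7} \approx -261.93$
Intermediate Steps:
$Q = 8$ ($Q = \left(-2\right) \left(-4\right) = 8$)
$r{\left(h,G \right)} = 5 - h$
$K{\left(F,O \right)} = - \frac{\sqrt{-13 + F}}{3}$
$Y{\left(n \right)} = n^{2}$
$\left(Q + Y{\left(17 \right)}\right) K{\left(20,D{\left(r{\left(5,-2 \right)},-5 \right)} \right)} = \left(8 + 17^{2}\right) \left(- \frac{\sqrt{-13 + 20}}{3}\right) = \left(8 + 289\right) \left(- \frac{\sqrt{7}}{3}\right) = 297 \left(- \frac{\sqrt{7}}{3}\right) = - 99 \sqrt{7}$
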